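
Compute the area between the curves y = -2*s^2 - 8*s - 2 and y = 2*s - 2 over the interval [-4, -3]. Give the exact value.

31/3

On [-4, -3], (-2*s^2 - 8*s - 2) - (2*s - 2) = -2*s^2 - 10*s is ≥ 0 throughout, so the area is a single integral of |-2*s^2 - 10*s|.
∫[-4,-3] (-2*s^2 - 10*s) ds = 31/3.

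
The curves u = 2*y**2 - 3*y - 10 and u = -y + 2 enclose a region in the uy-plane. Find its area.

125/3

Both boundary curves give u as a function of y, so integrate with respect to y. Setting them equal: 2*y**2 - 2*y - 12 = 0, i.e. 2*(y - 3)*(y + 2) = 0, so they meet at y = -2, 3.
For y in [-2, 3], u = 2*y**2 - 3*y - 10 is on the left; area = ∫[-2,3] (-(2*y**2 - 2*y - 12)) dy = 125/3.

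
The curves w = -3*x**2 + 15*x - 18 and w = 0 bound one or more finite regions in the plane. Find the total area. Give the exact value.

1/2

Set the curves equal: -3*x**2 + 15*x - 18 = 0, so -3*x**2 + 15*x - 18 = 0, which factors as -3*(x - 3)*(x - 2) = 0. The curves meet at x = 2, 3.
On [2, 3], w = -3*x**2 + 15*x - 18 is on top; that piece has area ∫[2,3] (-3*x**2 + 15*x - 18) dx = 1/2.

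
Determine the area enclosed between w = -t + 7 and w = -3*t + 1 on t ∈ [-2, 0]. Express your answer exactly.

On [-2, 0], (-t + 7) - (-3*t + 1) = 2*t + 6 is ≥ 0 throughout, so the area is a single integral of |2*t + 6|.
∫[-2,0] (2*t + 6) dt = 8.

8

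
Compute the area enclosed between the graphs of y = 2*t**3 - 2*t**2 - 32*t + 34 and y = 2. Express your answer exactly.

Set the curves equal: 2*t**3 - 2*t**2 - 32*t + 34 = 2, so 2*t**3 - 2*t**2 - 32*t + 32 = 0, which factors as 2*(t - 4)*(t - 1)*(t + 4) = 0. The curves meet at t = -4, 1, 4.
On [-4, 1], y = 2*t**3 - 2*t**2 - 32*t + 34 is on top; that piece has area ∫[-4,1] (2*t**3 - 2*t**2 - 32*t + 32) dt = 1375/6.
On [1, 4], y = 2 is on top; that piece has area ∫[1,4] (-(2*t**3 - 2*t**2 - 32*t + 32)) dt = 117/2.
Total enclosed area = 1375/6 + 117/2 = 863/3.

863/3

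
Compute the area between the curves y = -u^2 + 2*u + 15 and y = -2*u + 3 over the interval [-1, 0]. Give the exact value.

On [-1, 0], (-u^2 + 2*u + 15) - (-2*u + 3) = -u^2 + 4*u + 12 is ≥ 0 throughout, so the area is a single integral of |-u^2 + 4*u + 12|.
∫[-1,0] (-u^2 + 4*u + 12) du = 29/3.

29/3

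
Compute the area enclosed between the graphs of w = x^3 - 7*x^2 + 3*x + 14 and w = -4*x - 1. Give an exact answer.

Set the curves equal: x^3 - 7*x^2 + 3*x + 14 = -4*x - 1, so x^3 - 7*x^2 + 7*x + 15 = 0, which factors as (x - 5)*(x - 3)*(x + 1) = 0. The curves meet at x = -1, 3, 5.
On [-1, 3], w = x^3 - 7*x^2 + 3*x + 14 is on top; that piece has area ∫[-1,3] (x^3 - 7*x^2 + 7*x + 15) dx = 128/3.
On [3, 5], w = -4*x - 1 is on top; that piece has area ∫[3,5] (-(x^3 - 7*x^2 + 7*x + 15)) dx = 20/3.
Total enclosed area = 128/3 + 20/3 = 148/3.

148/3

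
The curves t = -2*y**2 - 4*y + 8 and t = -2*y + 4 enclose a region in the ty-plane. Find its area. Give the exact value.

9

Both boundary curves give t as a function of y, so integrate with respect to y. Setting them equal: -2*y**2 - 2*y + 4 = 0, i.e. -2*(y - 1)*(y + 2) = 0, so they meet at y = -2, 1.
For y in [-2, 1], t = -2*y**2 - 4*y + 8 is on the right; area = ∫[-2,1] (-2*y**2 - 2*y + 4) dy = 9.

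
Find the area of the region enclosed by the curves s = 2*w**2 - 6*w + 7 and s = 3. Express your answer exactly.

1/3

Both boundary curves give s as a function of w, so integrate with respect to w. Setting them equal: 2*w**2 - 6*w + 4 = 0, i.e. 2*(w - 2)*(w - 1) = 0, so they meet at w = 1, 2.
For w in [1, 2], s = 2*w**2 - 6*w + 7 is on the left; area = ∫[1,2] (-(2*w**2 - 6*w + 4)) dw = 1/3.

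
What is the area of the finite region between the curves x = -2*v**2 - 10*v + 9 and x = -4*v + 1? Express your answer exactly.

Both boundary curves give x as a function of v, so integrate with respect to v. Setting them equal: -2*v**2 - 6*v + 8 = 0, i.e. -2*(v - 1)*(v + 4) = 0, so they meet at v = -4, 1.
For v in [-4, 1], x = -2*v**2 - 10*v + 9 is on the right; area = ∫[-4,1] (-2*v**2 - 6*v + 8) dv = 125/3.

125/3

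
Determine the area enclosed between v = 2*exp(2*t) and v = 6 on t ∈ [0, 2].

The difference (2*exp(2*t)) - (6) = 2*exp(2*t) - 6 changes sign at t = log(3)/2 inside [0, 2], so split the integral there.
∫[0,log(3)/2] (2*exp(2*t) - 6) dt = 2 - log(27); the area of that piece is -2 + log(27).
∫[log(3)/2,2] (2*exp(2*t) - 6) dt = -15 + 3*log(3) + exp(4).
Total area = (-2 + log(27)) + (-15 + 3*log(3) + exp(4)) = -17 + 6*log(3) + exp(4).

-17 + 6*log(3) + exp(4)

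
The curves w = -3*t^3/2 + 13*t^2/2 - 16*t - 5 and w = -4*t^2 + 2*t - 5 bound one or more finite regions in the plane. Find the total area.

71/4

Set the curves equal: -3*t^3/2 + 13*t^2/2 - 16*t - 5 = -4*t^2 + 2*t - 5, so -3*t^3/2 + 21*t^2/2 - 18*t = 0, which factors as -3*t*(t - 4)*(t - 3)/2 = 0. The curves meet at t = 0, 3, 4.
On [0, 3], w = -4*t^2 + 2*t - 5 is on top; that piece has area ∫[0,3] (-(-3*t^3/2 + 21*t^2/2 - 18*t)) dt = 135/8.
On [3, 4], w = -3*t^3/2 + 13*t^2/2 - 16*t - 5 is on top; that piece has area ∫[3,4] (-3*t^3/2 + 21*t^2/2 - 18*t) dt = 7/8.
Total enclosed area = 135/8 + 7/8 = 71/4.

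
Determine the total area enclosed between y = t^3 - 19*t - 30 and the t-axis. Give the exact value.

The curve meets the t-axis where t^3 - 19*t - 30 = 0, i.e. (t - 5)*(t + 2)*(t + 3) = 0, at t = -3, -2, 5.
On [-3, -2] the curve lies above the axis; ∫[-3,-2] (t^3 - 19*t - 30) dt = 5/4, giving area 5/4.
On [-2, 5] the curve lies below the axis; ∫[-2,5] (t^3 - 19*t - 30) dt = -1029/4, giving area 1029/4.
Total area = 5/4 + 1029/4 = 517/2.

517/2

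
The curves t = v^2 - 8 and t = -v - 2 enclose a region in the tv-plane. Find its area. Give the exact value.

125/6

Both boundary curves give t as a function of v, so integrate with respect to v. Setting them equal: v^2 + v - 6 = 0, i.e. (v - 2)*(v + 3) = 0, so they meet at v = -3, 2.
For v in [-3, 2], t = v^2 - 8 is on the left; area = ∫[-3,2] (-(v^2 + v - 6)) dv = 125/6.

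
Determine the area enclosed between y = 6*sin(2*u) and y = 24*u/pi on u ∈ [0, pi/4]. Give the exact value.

On [0, pi/4], (6*sin(2*u)) - (24*u/pi) = -24*u/pi + 6*sin(2*u) is ≥ 0 throughout, so the area is a single integral of |-24*u/pi + 6*sin(2*u)|.
∫[0,pi/4] (-24*u/pi + 6*sin(2*u)) du = 3 - 3*pi/4.

3 - 3*pi/4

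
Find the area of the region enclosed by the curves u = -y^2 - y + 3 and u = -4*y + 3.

Both boundary curves give u as a function of y, so integrate with respect to y. Setting them equal: -y^2 + 3*y = 0, i.e. -y*(y - 3) = 0, so they meet at y = 0, 3.
For y in [0, 3], u = -y^2 - y + 3 is on the right; area = ∫[0,3] (-y^2 + 3*y) dy = 9/2.

9/2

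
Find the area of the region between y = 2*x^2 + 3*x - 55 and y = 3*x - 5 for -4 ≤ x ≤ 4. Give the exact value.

On [-4, 4], (2*x^2 + 3*x - 55) - (3*x - 5) = 2*x^2 - 50 is ≤ 0 throughout, so the area is a single integral of |2*x^2 - 50|.
∫[-4,4] (2*x^2 - 50) dx = -944/3; the area of that piece is 944/3.

944/3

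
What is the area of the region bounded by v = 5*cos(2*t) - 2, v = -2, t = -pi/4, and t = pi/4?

On [-pi/4, pi/4], (5*cos(2*t) - 2) - (-2) = 5*cos(2*t) is ≥ 0 throughout, so the area is a single integral of |5*cos(2*t)|.
∫[-pi/4,pi/4] (5*cos(2*t)) dt = 5.

5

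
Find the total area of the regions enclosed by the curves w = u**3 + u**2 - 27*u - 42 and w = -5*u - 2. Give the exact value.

3901/12

Set the curves equal: u**3 + u**2 - 27*u - 42 = -5*u - 2, so u**3 + u**2 - 22*u - 40 = 0, which factors as (u - 5)*(u + 2)*(u + 4) = 0. The curves meet at u = -4, -2, 5.
On [-4, -2], w = u**3 + u**2 - 27*u - 42 is on top; that piece has area ∫[-4,-2] (u**3 + u**2 - 22*u - 40) du = 32/3.
On [-2, 5], w = -5*u - 2 is on top; that piece has area ∫[-2,5] (-(u**3 + u**2 - 22*u - 40)) du = 3773/12.
Total enclosed area = 32/3 + 3773/12 = 3901/12.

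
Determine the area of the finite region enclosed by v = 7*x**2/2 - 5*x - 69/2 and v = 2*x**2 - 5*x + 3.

250

Set the curves equal: 7*x**2/2 - 5*x - 69/2 = 2*x**2 - 5*x + 3, so 3*x**2/2 - 75/2 = 0, which factors as 3*(x - 5)*(x + 5)/2 = 0. The curves meet at x = -5, 5.
On [-5, 5], v = 2*x**2 - 5*x + 3 is on top; that piece has area ∫[-5,5] (-(3*x**2/2 - 75/2)) dx = 250.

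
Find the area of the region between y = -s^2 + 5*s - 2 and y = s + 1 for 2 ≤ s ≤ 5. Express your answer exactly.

22/3

The difference (-s^2 + 5*s - 2) - (s + 1) = -s^2 + 4*s - 3 changes sign at s = 3 inside [2, 5], so split the integral there.
∫[2,3] (-s^2 + 4*s - 3) ds = 2/3.
∫[3,5] (-s^2 + 4*s - 3) ds = -20/3; the area of that piece is 20/3.
Total area = 2/3 + 20/3 = 22/3.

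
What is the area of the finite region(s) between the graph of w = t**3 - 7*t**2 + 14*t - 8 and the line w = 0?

37/12

The curve meets the t-axis where t**3 - 7*t**2 + 14*t - 8 = 0, i.e. (t - 4)*(t - 2)*(t - 1) = 0, at t = 1, 2, 4.
On [1, 2] the curve lies above the axis; ∫[1,2] (t**3 - 7*t**2 + 14*t - 8) dt = 5/12, giving area 5/12.
On [2, 4] the curve lies below the axis; ∫[2,4] (t**3 - 7*t**2 + 14*t - 8) dt = -8/3, giving area 8/3.
Total area = 5/12 + 8/3 = 37/12.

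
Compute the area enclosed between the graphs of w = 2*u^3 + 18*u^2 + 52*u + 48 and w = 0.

1

Set the curves equal: 2*u^3 + 18*u^2 + 52*u + 48 = 0, so 2*u^3 + 18*u^2 + 52*u + 48 = 0, which factors as 2*(u + 2)*(u + 3)*(u + 4) = 0. The curves meet at u = -4, -3, -2.
On [-4, -3], w = 2*u^3 + 18*u^2 + 52*u + 48 is on top; that piece has area ∫[-4,-3] (2*u^3 + 18*u^2 + 52*u + 48) du = 1/2.
On [-3, -2], w = 0 is on top; that piece has area ∫[-3,-2] (-(2*u^3 + 18*u^2 + 52*u + 48)) du = 1/2.
Total enclosed area = 1/2 + 1/2 = 1.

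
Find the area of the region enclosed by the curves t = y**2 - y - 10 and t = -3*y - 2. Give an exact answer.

Both boundary curves give t as a function of y, so integrate with respect to y. Setting them equal: y**2 + 2*y - 8 = 0, i.e. (y - 2)*(y + 4) = 0, so they meet at y = -4, 2.
For y in [-4, 2], t = y**2 - y - 10 is on the left; area = ∫[-4,2] (-(y**2 + 2*y - 8)) dy = 36.

36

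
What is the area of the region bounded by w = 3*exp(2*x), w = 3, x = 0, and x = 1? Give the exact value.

On [0, 1], (3*exp(2*x)) - (3) = 3*exp(2*x) - 3 is ≥ 0 throughout, so the area is a single integral of |3*exp(2*x) - 3|.
∫[0,1] (3*exp(2*x) - 3) dx = -9/2 + 3*exp(2)/2.

-9/2 + 3*exp(2)/2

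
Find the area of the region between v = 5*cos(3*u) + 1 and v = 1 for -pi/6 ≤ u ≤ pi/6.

10/3

On [-pi/6, pi/6], (5*cos(3*u) + 1) - (1) = 5*cos(3*u) is ≥ 0 throughout, so the area is a single integral of |5*cos(3*u)|.
∫[-pi/6,pi/6] (5*cos(3*u)) du = 10/3.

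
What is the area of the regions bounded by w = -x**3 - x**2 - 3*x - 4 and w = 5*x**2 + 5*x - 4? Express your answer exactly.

Set the curves equal: -x**3 - x**2 - 3*x - 4 = 5*x**2 + 5*x - 4, so -x**3 - 6*x**2 - 8*x = 0, which factors as -x*(x + 2)*(x + 4) = 0. The curves meet at x = -4, -2, 0.
On [-4, -2], w = 5*x**2 + 5*x - 4 is on top; that piece has area ∫[-4,-2] (-(-x**3 - 6*x**2 - 8*x)) dx = 4.
On [-2, 0], w = -x**3 - x**2 - 3*x - 4 is on top; that piece has area ∫[-2,0] (-x**3 - 6*x**2 - 8*x) dx = 4.
Total enclosed area = 4 + 4 = 8.

8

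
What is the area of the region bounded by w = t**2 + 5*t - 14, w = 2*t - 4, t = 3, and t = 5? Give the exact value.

110/3

On [3, 5], (t**2 + 5*t - 14) - (2*t - 4) = t**2 + 3*t - 10 is ≥ 0 throughout, so the area is a single integral of |t**2 + 3*t - 10|.
∫[3,5] (t**2 + 3*t - 10) dt = 110/3.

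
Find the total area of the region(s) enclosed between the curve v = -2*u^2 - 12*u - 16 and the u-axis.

8/3

The curve meets the u-axis where -2*u^2 - 12*u - 16 = 0, i.e. -2*(u + 2)*(u + 4) = 0, at u = -4, -2.
On [-4, -2] the curve lies above the axis; ∫[-4,-2] (-2*u^2 - 12*u - 16) du = 8/3, giving area 8/3.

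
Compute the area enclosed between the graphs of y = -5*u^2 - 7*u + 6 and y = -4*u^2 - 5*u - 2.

Set the curves equal: -5*u^2 - 7*u + 6 = -4*u^2 - 5*u - 2, so -u^2 - 2*u + 8 = 0, which factors as -(u - 2)*(u + 4) = 0. The curves meet at u = -4, 2.
On [-4, 2], y = -5*u^2 - 7*u + 6 is on top; that piece has area ∫[-4,2] (-u^2 - 2*u + 8) du = 36.

36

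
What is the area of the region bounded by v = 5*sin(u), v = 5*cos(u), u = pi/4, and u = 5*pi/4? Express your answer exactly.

10*sqrt(2)

On [pi/4, 5*pi/4], (5*sin(u)) - (5*cos(u)) = 5*sin(u) - 5*cos(u) is ≥ 0 throughout, so the area is a single integral of |5*sin(u) - 5*cos(u)|.
∫[pi/4,5*pi/4] (5*sin(u) - 5*cos(u)) du = 10*sqrt(2).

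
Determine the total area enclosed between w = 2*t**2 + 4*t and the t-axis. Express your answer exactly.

8/3

The curve meets the t-axis where 2*t**2 + 4*t = 0, i.e. 2*t*(t + 2) = 0, at t = -2, 0.
On [-2, 0] the curve lies below the axis; ∫[-2,0] (2*t**2 + 4*t) dt = -8/3, giving area 8/3.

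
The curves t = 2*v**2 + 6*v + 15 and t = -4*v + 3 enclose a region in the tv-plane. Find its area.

Both boundary curves give t as a function of v, so integrate with respect to v. Setting them equal: 2*v**2 + 10*v + 12 = 0, i.e. 2*(v + 2)*(v + 3) = 0, so they meet at v = -3, -2.
For v in [-3, -2], t = 2*v**2 + 6*v + 15 is on the left; area = ∫[-3,-2] (-(2*v**2 + 10*v + 12)) dv = 1/3.

1/3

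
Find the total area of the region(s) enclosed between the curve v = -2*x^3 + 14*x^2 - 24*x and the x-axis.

The curve meets the x-axis where -2*x^3 + 14*x^2 - 24*x = 0, i.e. -2*x*(x - 4)*(x - 3) = 0, at x = 0, 3, 4.
On [0, 3] the curve lies below the axis; ∫[0,3] (-2*x^3 + 14*x^2 - 24*x) dx = -45/2, giving area 45/2.
On [3, 4] the curve lies above the axis; ∫[3,4] (-2*x^3 + 14*x^2 - 24*x) dx = 7/6, giving area 7/6.
Total area = 45/2 + 7/6 = 71/3.

71/3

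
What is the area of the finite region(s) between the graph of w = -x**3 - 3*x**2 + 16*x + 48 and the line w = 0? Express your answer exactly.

517/2

The curve meets the x-axis where -x**3 - 3*x**2 + 16*x + 48 = 0, i.e. -(x - 4)*(x + 3)*(x + 4) = 0, at x = -4, -3, 4.
On [-4, -3] the curve lies below the axis; ∫[-4,-3] (-x**3 - 3*x**2 + 16*x + 48) dx = -5/4, giving area 5/4.
On [-3, 4] the curve lies above the axis; ∫[-3,4] (-x**3 - 3*x**2 + 16*x + 48) dx = 1029/4, giving area 1029/4.
Total area = 5/4 + 1029/4 = 517/2.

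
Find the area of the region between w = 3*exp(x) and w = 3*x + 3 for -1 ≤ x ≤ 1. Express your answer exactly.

-6 - 3*exp(-1) + 3*exp(1)

On [-1, 1], (3*exp(x)) - (3*x + 3) = -3*x + 3*exp(x) - 3 is ≥ 0 throughout, so the area is a single integral of |-3*x + 3*exp(x) - 3|.
∫[-1,1] (-3*x + 3*exp(x) - 3) dx = -6 - 3*exp(-1) + 3*exp(1).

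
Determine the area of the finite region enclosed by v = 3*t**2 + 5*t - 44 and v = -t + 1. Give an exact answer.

Set the curves equal: 3*t**2 + 5*t - 44 = -t + 1, so 3*t**2 + 6*t - 45 = 0, which factors as 3*(t - 3)*(t + 5) = 0. The curves meet at t = -5, 3.
On [-5, 3], v = -t + 1 is on top; that piece has area ∫[-5,3] (-(3*t**2 + 6*t - 45)) dt = 256.

256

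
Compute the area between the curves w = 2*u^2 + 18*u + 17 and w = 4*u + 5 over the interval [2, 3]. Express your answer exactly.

179/3

On [2, 3], (2*u^2 + 18*u + 17) - (4*u + 5) = 2*u^2 + 14*u + 12 is ≥ 0 throughout, so the area is a single integral of |2*u^2 + 14*u + 12|.
∫[2,3] (2*u^2 + 14*u + 12) du = 179/3.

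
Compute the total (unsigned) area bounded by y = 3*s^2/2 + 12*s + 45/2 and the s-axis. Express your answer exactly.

2

The curve meets the s-axis where 3*s^2/2 + 12*s + 45/2 = 0, i.e. 3*(s + 3)*(s + 5)/2 = 0, at s = -5, -3.
On [-5, -3] the curve lies below the axis; ∫[-5,-3] (3*s^2/2 + 12*s + 45/2) ds = -2, giving area 2.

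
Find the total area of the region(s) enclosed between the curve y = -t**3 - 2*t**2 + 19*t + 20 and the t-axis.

2521/12

The curve meets the t-axis where -t**3 - 2*t**2 + 19*t + 20 = 0, i.e. -(t - 4)*(t + 1)*(t + 5) = 0, at t = -5, -1, 4.
On [-5, -1] the curve lies below the axis; ∫[-5,-1] (-t**3 - 2*t**2 + 19*t + 20) dt = -224/3, giving area 224/3.
On [-1, 4] the curve lies above the axis; ∫[-1,4] (-t**3 - 2*t**2 + 19*t + 20) dt = 1625/12, giving area 1625/12.
Total area = 224/3 + 1625/12 = 2521/12.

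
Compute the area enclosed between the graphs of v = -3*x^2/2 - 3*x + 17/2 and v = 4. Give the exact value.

16

Set the curves equal: -3*x^2/2 - 3*x + 17/2 = 4, so -3*x^2/2 - 3*x + 9/2 = 0, which factors as -3*(x - 1)*(x + 3)/2 = 0. The curves meet at x = -3, 1.
On [-3, 1], v = -3*x^2/2 - 3*x + 17/2 is on top; that piece has area ∫[-3,1] (-3*x^2/2 - 3*x + 9/2) dx = 16.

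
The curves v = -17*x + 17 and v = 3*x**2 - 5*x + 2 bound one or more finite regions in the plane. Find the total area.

108

Set the curves equal: -17*x + 17 = 3*x**2 - 5*x + 2, so -3*x**2 - 12*x + 15 = 0, which factors as -3*(x - 1)*(x + 5) = 0. The curves meet at x = -5, 1.
On [-5, 1], v = -17*x + 17 is on top; that piece has area ∫[-5,1] (-3*x**2 - 12*x + 15) dx = 108.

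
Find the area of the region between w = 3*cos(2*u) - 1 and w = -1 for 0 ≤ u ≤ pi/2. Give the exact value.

The difference (3*cos(2*u) - 1) - (-1) = 3*cos(2*u) changes sign at u = pi/4 inside [0, pi/2], so split the integral there.
∫[0,pi/4] (3*cos(2*u)) du = 3/2.
∫[pi/4,pi/2] (3*cos(2*u)) du = -3/2; the area of that piece is 3/2.
Total area = 3/2 + 3/2 = 3.

3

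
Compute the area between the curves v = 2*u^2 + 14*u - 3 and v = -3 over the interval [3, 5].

On [3, 5], (2*u^2 + 14*u - 3) - (-3) = 2*u^2 + 14*u is ≥ 0 throughout, so the area is a single integral of |2*u^2 + 14*u|.
∫[3,5] (2*u^2 + 14*u) du = 532/3.

532/3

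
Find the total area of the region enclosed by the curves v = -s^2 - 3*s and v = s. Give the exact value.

Set the curves equal: -s^2 - 3*s = s, so -s^2 - 4*s = 0, which factors as -s*(s + 4) = 0. The curves meet at s = -4, 0.
On [-4, 0], v = -s^2 - 3*s is on top; that piece has area ∫[-4,0] (-s^2 - 4*s) ds = 32/3.

32/3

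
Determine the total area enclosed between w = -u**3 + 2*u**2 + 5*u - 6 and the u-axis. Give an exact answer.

The curve meets the u-axis where -u**3 + 2*u**2 + 5*u - 6 = 0, i.e. -(u - 3)*(u - 1)*(u + 2) = 0, at u = -2, 1, 3.
On [-2, 1] the curve lies below the axis; ∫[-2,1] (-u**3 + 2*u**2 + 5*u - 6) du = -63/4, giving area 63/4.
On [1, 3] the curve lies above the axis; ∫[1,3] (-u**3 + 2*u**2 + 5*u - 6) du = 16/3, giving area 16/3.
Total area = 63/4 + 16/3 = 253/12.

253/12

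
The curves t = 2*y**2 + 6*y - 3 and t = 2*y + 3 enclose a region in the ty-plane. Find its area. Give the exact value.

64/3

Both boundary curves give t as a function of y, so integrate with respect to y. Setting them equal: 2*y**2 + 4*y - 6 = 0, i.e. 2*(y - 1)*(y + 3) = 0, so they meet at y = -3, 1.
For y in [-3, 1], t = 2*y**2 + 6*y - 3 is on the left; area = ∫[-3,1] (-(2*y**2 + 4*y - 6)) dy = 64/3.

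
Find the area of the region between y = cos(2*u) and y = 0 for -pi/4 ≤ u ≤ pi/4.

1

On [-pi/4, pi/4], (cos(2*u)) - (0) = cos(2*u) is ≥ 0 throughout, so the area is a single integral of |cos(2*u)|.
∫[-pi/4,pi/4] (cos(2*u)) du = 1.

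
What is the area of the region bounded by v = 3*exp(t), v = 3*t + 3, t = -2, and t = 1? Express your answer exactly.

On [-2, 1], (3*exp(t)) - (3*t + 3) = -3*t + 3*exp(t) - 3 is ≥ 0 throughout, so the area is a single integral of |-3*t + 3*exp(t) - 3|.
∫[-2,1] (-3*t + 3*exp(t) - 3) dt = -9/2 - 3*exp(-2) + 3*exp(1).

-9/2 - 3*exp(-2) + 3*exp(1)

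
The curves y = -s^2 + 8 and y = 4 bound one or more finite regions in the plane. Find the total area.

32/3

Set the curves equal: -s^2 + 8 = 4, so -s^2 + 4 = 0, which factors as -(s - 2)*(s + 2) = 0. The curves meet at s = -2, 2.
On [-2, 2], y = -s^2 + 8 is on top; that piece has area ∫[-2,2] (-s^2 + 4) ds = 32/3.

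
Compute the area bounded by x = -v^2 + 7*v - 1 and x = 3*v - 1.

Both boundary curves give x as a function of v, so integrate with respect to v. Setting them equal: -v^2 + 4*v = 0, i.e. -v*(v - 4) = 0, so they meet at v = 0, 4.
For v in [0, 4], x = -v^2 + 7*v - 1 is on the right; area = ∫[0,4] (-v^2 + 4*v) dv = 32/3.

32/3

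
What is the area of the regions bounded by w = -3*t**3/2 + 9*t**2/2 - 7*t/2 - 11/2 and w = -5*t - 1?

12

Set the curves equal: -3*t**3/2 + 9*t**2/2 - 7*t/2 - 11/2 = -5*t - 1, so -3*t**3/2 + 9*t**2/2 + 3*t/2 - 9/2 = 0, which factors as -3*(t - 3)*(t - 1)*(t + 1)/2 = 0. The curves meet at t = -1, 1, 3.
On [-1, 1], w = -5*t - 1 is on top; that piece has area ∫[-1,1] (-(-3*t**3/2 + 9*t**2/2 + 3*t/2 - 9/2)) dt = 6.
On [1, 3], w = -3*t**3/2 + 9*t**2/2 - 7*t/2 - 11/2 is on top; that piece has area ∫[1,3] (-3*t**3/2 + 9*t**2/2 + 3*t/2 - 9/2) dt = 6.
Total enclosed area = 6 + 6 = 12.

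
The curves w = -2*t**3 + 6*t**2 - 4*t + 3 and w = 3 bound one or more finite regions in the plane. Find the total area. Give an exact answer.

Set the curves equal: -2*t**3 + 6*t**2 - 4*t + 3 = 3, so -2*t**3 + 6*t**2 - 4*t = 0, which factors as -2*t*(t - 2)*(t - 1) = 0. The curves meet at t = 0, 1, 2.
On [0, 1], w = 3 is on top; that piece has area ∫[0,1] (-(-2*t**3 + 6*t**2 - 4*t)) dt = 1/2.
On [1, 2], w = -2*t**3 + 6*t**2 - 4*t + 3 is on top; that piece has area ∫[1,2] (-2*t**3 + 6*t**2 - 4*t) dt = 1/2.
Total enclosed area = 1/2 + 1/2 = 1.

1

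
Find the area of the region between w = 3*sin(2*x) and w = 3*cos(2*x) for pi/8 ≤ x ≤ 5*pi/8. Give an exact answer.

On [pi/8, 5*pi/8], (3*sin(2*x)) - (3*cos(2*x)) = 3*sin(2*x) - 3*cos(2*x) is ≥ 0 throughout, so the area is a single integral of |3*sin(2*x) - 3*cos(2*x)|.
∫[pi/8,5*pi/8] (3*sin(2*x) - 3*cos(2*x)) dx = 3*sqrt(2).

3*sqrt(2)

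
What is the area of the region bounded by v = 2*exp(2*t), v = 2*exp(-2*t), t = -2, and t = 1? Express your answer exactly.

The difference (2*exp(2*t)) - (2*exp(-2*t)) = 2*exp(2*t) - 2*exp(-2*t) changes sign at t = 0 inside [-2, 1], so split the integral there.
∫[-2,0] (2*exp(2*t) - 2*exp(-2*t)) dt = -exp(4) - exp(-4) + 2; the area of that piece is -2 + exp(-4) + exp(4).
∫[0,1] (2*exp(2*t) - 2*exp(-2*t)) dt = -2 + exp(-2) + exp(2).
Total area = (-2 + exp(-4) + exp(4)) + (-2 + exp(-2) + exp(2)) = -4 + exp(-4) + exp(-2) + exp(2) + exp(4).

-4 + exp(-4) + exp(-2) + exp(2) + exp(4)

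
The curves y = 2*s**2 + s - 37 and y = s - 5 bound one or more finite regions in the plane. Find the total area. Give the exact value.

Set the curves equal: 2*s**2 + s - 37 = s - 5, so 2*s**2 - 32 = 0, which factors as 2*(s - 4)*(s + 4) = 0. The curves meet at s = -4, 4.
On [-4, 4], y = s - 5 is on top; that piece has area ∫[-4,4] (-(2*s**2 - 32)) ds = 512/3.

512/3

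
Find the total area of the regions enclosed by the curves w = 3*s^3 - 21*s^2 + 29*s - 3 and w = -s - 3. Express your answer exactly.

253/4

Set the curves equal: 3*s^3 - 21*s^2 + 29*s - 3 = -s - 3, so 3*s^3 - 21*s^2 + 30*s = 0, which factors as 3*s*(s - 5)*(s - 2) = 0. The curves meet at s = 0, 2, 5.
On [0, 2], w = 3*s^3 - 21*s^2 + 29*s - 3 is on top; that piece has area ∫[0,2] (3*s^3 - 21*s^2 + 30*s) ds = 16.
On [2, 5], w = -s - 3 is on top; that piece has area ∫[2,5] (-(3*s^3 - 21*s^2 + 30*s)) ds = 189/4.
Total enclosed area = 16 + 189/4 = 253/4.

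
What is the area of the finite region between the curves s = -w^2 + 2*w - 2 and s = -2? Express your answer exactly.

4/3

Both boundary curves give s as a function of w, so integrate with respect to w. Setting them equal: -w^2 + 2*w = 0, i.e. -w*(w - 2) = 0, so they meet at w = 0, 2.
For w in [0, 2], s = -w^2 + 2*w - 2 is on the right; area = ∫[0,2] (-w^2 + 2*w) dw = 4/3.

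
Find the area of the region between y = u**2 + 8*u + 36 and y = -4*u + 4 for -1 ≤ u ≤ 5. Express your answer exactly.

378

On [-1, 5], (u**2 + 8*u + 36) - (-4*u + 4) = u**2 + 12*u + 32 is ≥ 0 throughout, so the area is a single integral of |u**2 + 12*u + 32|.
∫[-1,5] (u**2 + 12*u + 32) du = 378.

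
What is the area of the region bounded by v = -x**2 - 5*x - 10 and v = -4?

1/6

Set the curves equal: -x**2 - 5*x - 10 = -4, so -x**2 - 5*x - 6 = 0, which factors as -(x + 2)*(x + 3) = 0. The curves meet at x = -3, -2.
On [-3, -2], v = -x**2 - 5*x - 10 is on top; that piece has area ∫[-3,-2] (-x**2 - 5*x - 6) dx = 1/6.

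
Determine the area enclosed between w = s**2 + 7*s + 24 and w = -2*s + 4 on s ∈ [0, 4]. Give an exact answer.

On [0, 4], (s**2 + 7*s + 24) - (-2*s + 4) = s**2 + 9*s + 20 is ≥ 0 throughout, so the area is a single integral of |s**2 + 9*s + 20|.
∫[0,4] (s**2 + 9*s + 20) ds = 520/3.

520/3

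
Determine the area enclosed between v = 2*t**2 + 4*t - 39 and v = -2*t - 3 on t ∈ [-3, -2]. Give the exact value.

115/3

On [-3, -2], (2*t**2 + 4*t - 39) - (-2*t - 3) = 2*t**2 + 6*t - 36 is ≤ 0 throughout, so the area is a single integral of |2*t**2 + 6*t - 36|.
∫[-3,-2] (2*t**2 + 6*t - 36) dt = -115/3; the area of that piece is 115/3.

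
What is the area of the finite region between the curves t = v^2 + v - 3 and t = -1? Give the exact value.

9/2

Both boundary curves give t as a function of v, so integrate with respect to v. Setting them equal: v^2 + v - 2 = 0, i.e. (v - 1)*(v + 2) = 0, so they meet at v = -2, 1.
For v in [-2, 1], t = v^2 + v - 3 is on the left; area = ∫[-2,1] (-(v^2 + v - 2)) dv = 9/2.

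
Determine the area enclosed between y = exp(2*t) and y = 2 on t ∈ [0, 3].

-15/2 + 2*log(2) + exp(6)/2

The difference (exp(2*t)) - (2) = exp(2*t) - 2 changes sign at t = log(2)/2 inside [0, 3], so split the integral there.
∫[0,log(2)/2] (exp(2*t) - 2) dt = 1/2 - log(2); the area of that piece is -1/2 + log(2).
∫[log(2)/2,3] (exp(2*t) - 2) dt = -7 + log(2) + exp(6)/2.
Total area = (-1/2 + log(2)) + (-7 + log(2) + exp(6)/2) = -15/2 + 2*log(2) + exp(6)/2.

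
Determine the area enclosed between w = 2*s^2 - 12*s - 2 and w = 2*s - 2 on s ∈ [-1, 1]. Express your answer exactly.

14

The difference (2*s^2 - 12*s - 2) - (2*s - 2) = 2*s^2 - 14*s changes sign at s = 0 inside [-1, 1], so split the integral there.
∫[-1,0] (2*s^2 - 14*s) ds = 23/3.
∫[0,1] (2*s^2 - 14*s) ds = -19/3; the area of that piece is 19/3.
Total area = 23/3 + 19/3 = 14.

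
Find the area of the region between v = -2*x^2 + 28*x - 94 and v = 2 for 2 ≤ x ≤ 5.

72

On [2, 5], (-2*x^2 + 28*x - 94) - (2) = -2*x^2 + 28*x - 96 is ≤ 0 throughout, so the area is a single integral of |-2*x^2 + 28*x - 96|.
∫[2,5] (-2*x^2 + 28*x - 96) dx = -72; the area of that piece is 72.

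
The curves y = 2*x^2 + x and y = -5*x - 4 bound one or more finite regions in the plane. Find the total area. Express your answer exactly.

Set the curves equal: 2*x^2 + x = -5*x - 4, so 2*x^2 + 6*x + 4 = 0, which factors as 2*(x + 1)*(x + 2) = 0. The curves meet at x = -2, -1.
On [-2, -1], y = -5*x - 4 is on top; that piece has area ∫[-2,-1] (-(2*x^2 + 6*x + 4)) dx = 1/3.

1/3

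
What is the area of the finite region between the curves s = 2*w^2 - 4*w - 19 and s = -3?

Both boundary curves give s as a function of w, so integrate with respect to w. Setting them equal: 2*w^2 - 4*w - 16 = 0, i.e. 2*(w - 4)*(w + 2) = 0, so they meet at w = -2, 4.
For w in [-2, 4], s = 2*w^2 - 4*w - 19 is on the left; area = ∫[-2,4] (-(2*w^2 - 4*w - 16)) dw = 72.

72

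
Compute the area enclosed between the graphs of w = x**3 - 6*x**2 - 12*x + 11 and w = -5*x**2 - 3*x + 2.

Set the curves equal: x**3 - 6*x**2 - 12*x + 11 = -5*x**2 - 3*x + 2, so x**3 - x**2 - 9*x + 9 = 0, which factors as (x - 3)*(x - 1)*(x + 3) = 0. The curves meet at x = -3, 1, 3.
On [-3, 1], w = x**3 - 6*x**2 - 12*x + 11 is on top; that piece has area ∫[-3,1] (x**3 - x**2 - 9*x + 9) dx = 128/3.
On [1, 3], w = -5*x**2 - 3*x + 2 is on top; that piece has area ∫[1,3] (-(x**3 - x**2 - 9*x + 9)) dx = 20/3.
Total enclosed area = 128/3 + 20/3 = 148/3.

148/3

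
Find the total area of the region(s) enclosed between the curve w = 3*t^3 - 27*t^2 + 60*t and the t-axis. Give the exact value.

The curve meets the t-axis where 3*t^3 - 27*t^2 + 60*t = 0, i.e. 3*t*(t - 5)*(t - 4) = 0, at t = 0, 4, 5.
On [0, 4] the curve lies above the axis; ∫[0,4] (3*t^3 - 27*t^2 + 60*t) dt = 96, giving area 96.
On [4, 5] the curve lies below the axis; ∫[4,5] (3*t^3 - 27*t^2 + 60*t) dt = -9/4, giving area 9/4.
Total area = 96 + 9/4 = 393/4.

393/4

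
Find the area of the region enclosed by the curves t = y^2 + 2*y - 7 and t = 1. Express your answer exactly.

36

Both boundary curves give t as a function of y, so integrate with respect to y. Setting them equal: y^2 + 2*y - 8 = 0, i.e. (y - 2)*(y + 4) = 0, so they meet at y = -4, 2.
For y in [-4, 2], t = y^2 + 2*y - 7 is on the left; area = ∫[-4,2] (-(y^2 + 2*y - 8)) dy = 36.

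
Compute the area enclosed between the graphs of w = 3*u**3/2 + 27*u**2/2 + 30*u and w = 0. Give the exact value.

393/8

Set the curves equal: 3*u**3/2 + 27*u**2/2 + 30*u = 0, so 3*u**3/2 + 27*u**2/2 + 30*u = 0, which factors as 3*u*(u + 4)*(u + 5)/2 = 0. The curves meet at u = -5, -4, 0.
On [-5, -4], w = 3*u**3/2 + 27*u**2/2 + 30*u is on top; that piece has area ∫[-5,-4] (3*u**3/2 + 27*u**2/2 + 30*u) du = 9/8.
On [-4, 0], w = 0 is on top; that piece has area ∫[-4,0] (-(3*u**3/2 + 27*u**2/2 + 30*u)) du = 48.
Total enclosed area = 9/8 + 48 = 393/8.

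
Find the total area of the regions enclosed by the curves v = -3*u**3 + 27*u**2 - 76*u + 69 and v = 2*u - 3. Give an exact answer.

Set the curves equal: -3*u**3 + 27*u**2 - 76*u + 69 = 2*u - 3, so -3*u**3 + 27*u**2 - 78*u + 72 = 0, which factors as -3*(u - 4)*(u - 3)*(u - 2) = 0. The curves meet at u = 2, 3, 4.
On [2, 3], v = 2*u - 3 is on top; that piece has area ∫[2,3] (-(-3*u**3 + 27*u**2 - 78*u + 72)) du = 3/4.
On [3, 4], v = -3*u**3 + 27*u**2 - 76*u + 69 is on top; that piece has area ∫[3,4] (-3*u**3 + 27*u**2 - 78*u + 72) du = 3/4.
Total enclosed area = 3/4 + 3/4 = 3/2.

3/2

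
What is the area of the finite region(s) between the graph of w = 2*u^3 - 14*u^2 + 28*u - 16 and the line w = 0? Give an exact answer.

37/6

The curve meets the u-axis where 2*u^3 - 14*u^2 + 28*u - 16 = 0, i.e. 2*(u - 4)*(u - 2)*(u - 1) = 0, at u = 1, 2, 4.
On [1, 2] the curve lies above the axis; ∫[1,2] (2*u^3 - 14*u^2 + 28*u - 16) du = 5/6, giving area 5/6.
On [2, 4] the curve lies below the axis; ∫[2,4] (2*u^3 - 14*u^2 + 28*u - 16) du = -16/3, giving area 16/3.
Total area = 5/6 + 16/3 = 37/6.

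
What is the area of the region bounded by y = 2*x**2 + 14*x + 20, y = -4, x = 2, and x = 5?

On [2, 5], (2*x**2 + 14*x + 20) - (-4) = 2*x**2 + 14*x + 24 is ≥ 0 throughout, so the area is a single integral of |2*x**2 + 14*x + 24|.
∫[2,5] (2*x**2 + 14*x + 24) dx = 297.

297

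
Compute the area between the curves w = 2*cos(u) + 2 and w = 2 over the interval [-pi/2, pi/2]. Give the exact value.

On [-pi/2, pi/2], (2*cos(u) + 2) - (2) = 2*cos(u) is ≥ 0 throughout, so the area is a single integral of |2*cos(u)|.
∫[-pi/2,pi/2] (2*cos(u)) du = 4.

4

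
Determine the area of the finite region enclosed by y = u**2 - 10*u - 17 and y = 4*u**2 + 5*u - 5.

27/2

Set the curves equal: u**2 - 10*u - 17 = 4*u**2 + 5*u - 5, so -3*u**2 - 15*u - 12 = 0, which factors as -3*(u + 1)*(u + 4) = 0. The curves meet at u = -4, -1.
On [-4, -1], y = u**2 - 10*u - 17 is on top; that piece has area ∫[-4,-1] (-3*u**2 - 15*u - 12) du = 27/2.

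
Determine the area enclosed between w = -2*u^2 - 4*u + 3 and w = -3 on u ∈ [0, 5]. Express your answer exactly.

The difference (-2*u^2 - 4*u + 3) - (-3) = -2*u^2 - 4*u + 6 changes sign at u = 1 inside [0, 5], so split the integral there.
∫[0,1] (-2*u^2 - 4*u + 6) du = 10/3.
∫[1,5] (-2*u^2 - 4*u + 6) du = -320/3; the area of that piece is 320/3.
Total area = 10/3 + 320/3 = 110.

110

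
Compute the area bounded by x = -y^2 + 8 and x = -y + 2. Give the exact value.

Both boundary curves give x as a function of y, so integrate with respect to y. Setting them equal: -y^2 + y + 6 = 0, i.e. -(y - 3)*(y + 2) = 0, so they meet at y = -2, 3.
For y in [-2, 3], x = -y^2 + 8 is on the right; area = ∫[-2,3] (-y^2 + y + 6) dy = 125/6.

125/6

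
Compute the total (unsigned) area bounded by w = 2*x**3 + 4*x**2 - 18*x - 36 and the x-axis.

443/3

The curve meets the x-axis where 2*x**3 + 4*x**2 - 18*x - 36 = 0, i.e. 2*(x - 3)*(x + 2)*(x + 3) = 0, at x = -3, -2, 3.
On [-3, -2] the curve lies above the axis; ∫[-3,-2] (2*x**3 + 4*x**2 - 18*x - 36) dx = 11/6, giving area 11/6.
On [-2, 3] the curve lies below the axis; ∫[-2,3] (2*x**3 + 4*x**2 - 18*x - 36) dx = -875/6, giving area 875/6.
Total area = 11/6 + 875/6 = 443/3.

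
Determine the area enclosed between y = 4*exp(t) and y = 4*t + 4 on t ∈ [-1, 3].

On [-1, 3], (4*exp(t)) - (4*t + 4) = -4*t + 4*exp(t) - 4 is ≥ 0 throughout, so the area is a single integral of |-4*t + 4*exp(t) - 4|.
∫[-1,3] (-4*t + 4*exp(t) - 4) dt = -32 - 4*exp(-1) + 4*exp(3).

-32 - 4*exp(-1) + 4*exp(3)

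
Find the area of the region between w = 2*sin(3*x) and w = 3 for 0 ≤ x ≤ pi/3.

-4/3 + pi

On [0, pi/3], (2*sin(3*x)) - (3) = 2*sin(3*x) - 3 is ≤ 0 throughout, so the area is a single integral of |2*sin(3*x) - 3|.
∫[0,pi/3] (2*sin(3*x) - 3) dx = 4/3 - pi; the area of that piece is -4/3 + pi.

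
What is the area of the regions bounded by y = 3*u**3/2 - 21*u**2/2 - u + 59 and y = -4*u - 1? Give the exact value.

Set the curves equal: 3*u**3/2 - 21*u**2/2 - u + 59 = -4*u - 1, so 3*u**3/2 - 21*u**2/2 + 3*u + 60 = 0, which factors as 3*(u - 5)*(u - 4)*(u + 2)/2 = 0. The curves meet at u = -2, 4, 5.
On [-2, 4], y = 3*u**3/2 - 21*u**2/2 - u + 59 is on top; that piece has area ∫[-2,4] (3*u**3/2 - 21*u**2/2 + 3*u + 60) du = 216.
On [4, 5], y = -4*u - 1 is on top; that piece has area ∫[4,5] (-(3*u**3/2 - 21*u**2/2 + 3*u + 60)) du = 13/8.
Total enclosed area = 216 + 13/8 = 1741/8.

1741/8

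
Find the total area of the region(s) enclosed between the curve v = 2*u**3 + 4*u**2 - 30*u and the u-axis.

863/3

The curve meets the u-axis where 2*u**3 + 4*u**2 - 30*u = 0, i.e. 2*u*(u - 3)*(u + 5) = 0, at u = -5, 0, 3.
On [-5, 0] the curve lies above the axis; ∫[-5,0] (2*u**3 + 4*u**2 - 30*u) du = 1375/6, giving area 1375/6.
On [0, 3] the curve lies below the axis; ∫[0,3] (2*u**3 + 4*u**2 - 30*u) du = -117/2, giving area 117/2.
Total area = 1375/6 + 117/2 = 863/3.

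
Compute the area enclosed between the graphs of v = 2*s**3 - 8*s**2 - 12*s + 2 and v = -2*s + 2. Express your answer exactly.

443/3

Set the curves equal: 2*s**3 - 8*s**2 - 12*s + 2 = -2*s + 2, so 2*s**3 - 8*s**2 - 10*s = 0, which factors as 2*s*(s - 5)*(s + 1) = 0. The curves meet at s = -1, 0, 5.
On [-1, 0], v = 2*s**3 - 8*s**2 - 12*s + 2 is on top; that piece has area ∫[-1,0] (2*s**3 - 8*s**2 - 10*s) ds = 11/6.
On [0, 5], v = -2*s + 2 is on top; that piece has area ∫[0,5] (-(2*s**3 - 8*s**2 - 10*s)) ds = 875/6.
Total enclosed area = 11/6 + 875/6 = 443/3.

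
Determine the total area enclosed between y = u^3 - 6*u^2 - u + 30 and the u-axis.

407/4

The curve meets the u-axis where u^3 - 6*u^2 - u + 30 = 0, i.e. (u - 5)*(u - 3)*(u + 2) = 0, at u = -2, 3, 5.
On [-2, 3] the curve lies above the axis; ∫[-2,3] (u^3 - 6*u^2 - u + 30) du = 375/4, giving area 375/4.
On [3, 5] the curve lies below the axis; ∫[3,5] (u^3 - 6*u^2 - u + 30) du = -8, giving area 8.
Total area = 375/4 + 8 = 407/4.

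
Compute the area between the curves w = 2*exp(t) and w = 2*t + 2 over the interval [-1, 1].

-4 - 2*exp(-1) + 2*exp(1)

On [-1, 1], (2*exp(t)) - (2*t + 2) = -2*t + 2*exp(t) - 2 is ≥ 0 throughout, so the area is a single integral of |-2*t + 2*exp(t) - 2|.
∫[-1,1] (-2*t + 2*exp(t) - 2) dt = -4 - 2*exp(-1) + 2*exp(1).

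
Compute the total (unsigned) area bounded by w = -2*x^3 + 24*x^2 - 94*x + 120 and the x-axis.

The curve meets the x-axis where -2*x^3 + 24*x^2 - 94*x + 120 = 0, i.e. -2*(x - 5)*(x - 4)*(x - 3) = 0, at x = 3, 4, 5.
On [3, 4] the curve lies below the axis; ∫[3,4] (-2*x^3 + 24*x^2 - 94*x + 120) dx = -1/2, giving area 1/2.
On [4, 5] the curve lies above the axis; ∫[4,5] (-2*x^3 + 24*x^2 - 94*x + 120) dx = 1/2, giving area 1/2.
Total area = 1/2 + 1/2 = 1.

1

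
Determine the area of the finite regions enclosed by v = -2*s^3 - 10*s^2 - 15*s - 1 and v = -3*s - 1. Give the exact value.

37/6

Set the curves equal: -2*s^3 - 10*s^2 - 15*s - 1 = -3*s - 1, so -2*s^3 - 10*s^2 - 12*s = 0, which factors as -2*s*(s + 2)*(s + 3) = 0. The curves meet at s = -3, -2, 0.
On [-3, -2], v = -3*s - 1 is on top; that piece has area ∫[-3,-2] (-(-2*s^3 - 10*s^2 - 12*s)) ds = 5/6.
On [-2, 0], v = -2*s^3 - 10*s^2 - 15*s - 1 is on top; that piece has area ∫[-2,0] (-2*s^3 - 10*s^2 - 12*s) ds = 16/3.
Total enclosed area = 5/6 + 16/3 = 37/6.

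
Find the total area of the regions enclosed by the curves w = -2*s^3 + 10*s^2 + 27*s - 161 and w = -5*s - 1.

5137/6

Set the curves equal: -2*s^3 + 10*s^2 + 27*s - 161 = -5*s - 1, so -2*s^3 + 10*s^2 + 32*s - 160 = 0, which factors as -2*(s - 5)*(s - 4)*(s + 4) = 0. The curves meet at s = -4, 4, 5.
On [-4, 4], w = -5*s - 1 is on top; that piece has area ∫[-4,4] (-(-2*s^3 + 10*s^2 + 32*s - 160)) ds = 2560/3.
On [4, 5], w = -2*s^3 + 10*s^2 + 27*s - 161 is on top; that piece has area ∫[4,5] (-2*s^3 + 10*s^2 + 32*s - 160) ds = 17/6.
Total enclosed area = 2560/3 + 17/6 = 5137/6.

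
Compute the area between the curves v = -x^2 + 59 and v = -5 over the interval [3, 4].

On [3, 4], (-x^2 + 59) - (-5) = -x^2 + 64 is ≥ 0 throughout, so the area is a single integral of |-x^2 + 64|.
∫[3,4] (-x^2 + 64) dx = 155/3.

155/3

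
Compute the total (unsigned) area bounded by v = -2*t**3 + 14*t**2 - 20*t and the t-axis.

The curve meets the t-axis where -2*t**3 + 14*t**2 - 20*t = 0, i.e. -2*t*(t - 5)*(t - 2) = 0, at t = 0, 2, 5.
On [0, 2] the curve lies below the axis; ∫[0,2] (-2*t**3 + 14*t**2 - 20*t) dt = -32/3, giving area 32/3.
On [2, 5] the curve lies above the axis; ∫[2,5] (-2*t**3 + 14*t**2 - 20*t) dt = 63/2, giving area 63/2.
Total area = 32/3 + 63/2 = 253/6.

253/6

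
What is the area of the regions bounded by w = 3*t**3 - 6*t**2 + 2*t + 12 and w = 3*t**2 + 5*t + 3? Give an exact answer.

24

Set the curves equal: 3*t**3 - 6*t**2 + 2*t + 12 = 3*t**2 + 5*t + 3, so 3*t**3 - 9*t**2 - 3*t + 9 = 0, which factors as 3*(t - 3)*(t - 1)*(t + 1) = 0. The curves meet at t = -1, 1, 3.
On [-1, 1], w = 3*t**3 - 6*t**2 + 2*t + 12 is on top; that piece has area ∫[-1,1] (3*t**3 - 9*t**2 - 3*t + 9) dt = 12.
On [1, 3], w = 3*t**2 + 5*t + 3 is on top; that piece has area ∫[1,3] (-(3*t**3 - 9*t**2 - 3*t + 9)) dt = 12.
Total enclosed area = 12 + 12 = 24.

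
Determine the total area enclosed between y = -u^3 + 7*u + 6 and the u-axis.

131/4

The curve meets the u-axis where -u^3 + 7*u + 6 = 0, i.e. -(u - 3)*(u + 1)*(u + 2) = 0, at u = -2, -1, 3.
On [-2, -1] the curve lies below the axis; ∫[-2,-1] (-u^3 + 7*u + 6) du = -3/4, giving area 3/4.
On [-1, 3] the curve lies above the axis; ∫[-1,3] (-u^3 + 7*u + 6) du = 32, giving area 32.
Total area = 3/4 + 32 = 131/4.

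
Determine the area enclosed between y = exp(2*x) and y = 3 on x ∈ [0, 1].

-11/2 + 3*log(3) + exp(2)/2

The difference (exp(2*x)) - (3) = exp(2*x) - 3 changes sign at x = log(3)/2 inside [0, 1], so split the integral there.
∫[0,log(3)/2] (exp(2*x) - 3) dx = 1 - 3*log(3)/2; the area of that piece is -1 + 3*log(3)/2.
∫[log(3)/2,1] (exp(2*x) - 3) dx = -9/2 + 3*log(3)/2 + exp(2)/2.
Total area = (-1 + 3*log(3)/2) + (-9/2 + 3*log(3)/2 + exp(2)/2) = -11/2 + 3*log(3) + exp(2)/2.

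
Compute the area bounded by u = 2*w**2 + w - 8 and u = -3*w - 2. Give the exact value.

Both boundary curves give u as a function of w, so integrate with respect to w. Setting them equal: 2*w**2 + 4*w - 6 = 0, i.e. 2*(w - 1)*(w + 3) = 0, so they meet at w = -3, 1.
For w in [-3, 1], u = 2*w**2 + w - 8 is on the left; area = ∫[-3,1] (-(2*w**2 + 4*w - 6)) dw = 64/3.

64/3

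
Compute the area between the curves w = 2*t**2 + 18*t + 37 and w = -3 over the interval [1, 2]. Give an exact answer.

On [1, 2], (2*t**2 + 18*t + 37) - (-3) = 2*t**2 + 18*t + 40 is ≥ 0 throughout, so the area is a single integral of |2*t**2 + 18*t + 40|.
∫[1,2] (2*t**2 + 18*t + 40) dt = 215/3.

215/3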